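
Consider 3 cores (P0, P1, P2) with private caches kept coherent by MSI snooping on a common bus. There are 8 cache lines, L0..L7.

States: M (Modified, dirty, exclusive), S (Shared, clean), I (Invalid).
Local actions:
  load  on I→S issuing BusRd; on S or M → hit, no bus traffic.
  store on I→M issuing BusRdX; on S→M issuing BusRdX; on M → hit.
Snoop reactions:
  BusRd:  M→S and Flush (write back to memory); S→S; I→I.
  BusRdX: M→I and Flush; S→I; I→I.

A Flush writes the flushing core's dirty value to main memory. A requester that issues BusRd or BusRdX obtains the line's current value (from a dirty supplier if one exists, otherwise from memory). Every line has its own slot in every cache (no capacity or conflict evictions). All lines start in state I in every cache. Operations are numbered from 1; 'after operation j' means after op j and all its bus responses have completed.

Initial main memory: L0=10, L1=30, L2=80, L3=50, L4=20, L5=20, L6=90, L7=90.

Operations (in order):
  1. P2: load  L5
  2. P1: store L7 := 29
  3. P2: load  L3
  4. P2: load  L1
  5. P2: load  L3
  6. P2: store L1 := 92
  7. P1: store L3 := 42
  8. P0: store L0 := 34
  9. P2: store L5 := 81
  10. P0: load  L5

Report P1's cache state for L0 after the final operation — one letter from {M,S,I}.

state = I

[1] P2: load  L5 | P0:I, P1:I, P2:S(20) | bus: BusRd
[2] P1: store L7 := 29 | P0:I, P1:M(29), P2:I | bus: BusRdX
[3] P2: load  L3 | P0:I, P1:I, P2:S(50) | bus: BusRd
[4] P2: load  L1 | P0:I, P1:I, P2:S(30) | bus: BusRd
[5] P2: load  L3 | P0:I, P1:I, P2:S(50) | bus: none
[6] P2: store L1 := 92 | P0:I, P1:I, P2:M(92) | bus: BusRdX
[7] P1: store L3 := 42 | P0:I, P1:M(42), P2:I | bus: BusRdX
[8] P0: store L0 := 34 | P0:M(34), P1:I, P2:I | bus: BusRdX
[9] P2: store L5 := 81 | P0:I, P1:I, P2:M(81) | bus: BusRdX
[10] P0: load  L5 | P0:S(81), P1:I, P2:S(81) | bus: BusRd,Flush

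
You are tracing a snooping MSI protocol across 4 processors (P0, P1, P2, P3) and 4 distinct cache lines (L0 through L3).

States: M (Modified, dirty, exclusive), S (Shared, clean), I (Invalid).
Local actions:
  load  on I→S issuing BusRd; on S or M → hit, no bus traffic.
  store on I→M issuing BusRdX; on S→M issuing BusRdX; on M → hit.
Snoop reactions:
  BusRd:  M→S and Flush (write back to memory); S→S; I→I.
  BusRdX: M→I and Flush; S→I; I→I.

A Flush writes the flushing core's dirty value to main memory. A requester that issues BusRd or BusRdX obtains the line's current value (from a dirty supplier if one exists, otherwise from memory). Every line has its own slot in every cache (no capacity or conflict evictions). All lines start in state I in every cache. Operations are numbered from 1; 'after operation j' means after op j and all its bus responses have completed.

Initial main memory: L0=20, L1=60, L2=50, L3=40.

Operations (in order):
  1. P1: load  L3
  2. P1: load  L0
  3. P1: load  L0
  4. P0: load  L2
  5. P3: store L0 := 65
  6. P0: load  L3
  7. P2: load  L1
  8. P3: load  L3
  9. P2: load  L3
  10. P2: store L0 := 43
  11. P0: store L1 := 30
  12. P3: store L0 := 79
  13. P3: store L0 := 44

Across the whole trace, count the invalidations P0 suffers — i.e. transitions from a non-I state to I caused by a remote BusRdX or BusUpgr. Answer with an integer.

invalidations = 0

1. P1: load  L3  bus=[BusRd]  L3: P0=I P1=S P2=I P3=I  mem[L3]=40
2. P1: load  L0  bus=[BusRd]  L0: P0=I P1=S P2=I P3=I  mem[L0]=20
3. P1: load  L0  bus=[-]  L0: P0=I P1=S P2=I P3=I  mem[L0]=20
4. P0: load  L2  bus=[BusRd]  L2: P0=S P1=I P2=I P3=I  mem[L2]=50
5. P3: store L0 := 65  bus=[BusRdX]  L0: P0=I P1=I P2=I P3=M  mem[L0]=20
6. P0: load  L3  bus=[BusRd]  L3: P0=S P1=S P2=I P3=I  mem[L3]=40
7. P2: load  L1  bus=[BusRd]  L1: P0=I P1=I P2=S P3=I  mem[L1]=60
8. P3: load  L3  bus=[BusRd]  L3: P0=S P1=S P2=I P3=S  mem[L3]=40
9. P2: load  L3  bus=[BusRd]  L3: P0=S P1=S P2=S P3=S  mem[L3]=40
10. P2: store L0 := 43  bus=[BusRdX,Flush]  L0: P0=I P1=I P2=M P3=I  mem[L0]=65
11. P0: store L1 := 30  bus=[BusRdX]  L1: P0=M P1=I P2=I P3=I  mem[L1]=60
12. P3: store L0 := 79  bus=[BusRdX,Flush]  L0: P0=I P1=I P2=I P3=M  mem[L0]=43
13. P3: store L0 := 44  bus=[-]  L0: P0=I P1=I P2=I P3=M  mem[L0]=43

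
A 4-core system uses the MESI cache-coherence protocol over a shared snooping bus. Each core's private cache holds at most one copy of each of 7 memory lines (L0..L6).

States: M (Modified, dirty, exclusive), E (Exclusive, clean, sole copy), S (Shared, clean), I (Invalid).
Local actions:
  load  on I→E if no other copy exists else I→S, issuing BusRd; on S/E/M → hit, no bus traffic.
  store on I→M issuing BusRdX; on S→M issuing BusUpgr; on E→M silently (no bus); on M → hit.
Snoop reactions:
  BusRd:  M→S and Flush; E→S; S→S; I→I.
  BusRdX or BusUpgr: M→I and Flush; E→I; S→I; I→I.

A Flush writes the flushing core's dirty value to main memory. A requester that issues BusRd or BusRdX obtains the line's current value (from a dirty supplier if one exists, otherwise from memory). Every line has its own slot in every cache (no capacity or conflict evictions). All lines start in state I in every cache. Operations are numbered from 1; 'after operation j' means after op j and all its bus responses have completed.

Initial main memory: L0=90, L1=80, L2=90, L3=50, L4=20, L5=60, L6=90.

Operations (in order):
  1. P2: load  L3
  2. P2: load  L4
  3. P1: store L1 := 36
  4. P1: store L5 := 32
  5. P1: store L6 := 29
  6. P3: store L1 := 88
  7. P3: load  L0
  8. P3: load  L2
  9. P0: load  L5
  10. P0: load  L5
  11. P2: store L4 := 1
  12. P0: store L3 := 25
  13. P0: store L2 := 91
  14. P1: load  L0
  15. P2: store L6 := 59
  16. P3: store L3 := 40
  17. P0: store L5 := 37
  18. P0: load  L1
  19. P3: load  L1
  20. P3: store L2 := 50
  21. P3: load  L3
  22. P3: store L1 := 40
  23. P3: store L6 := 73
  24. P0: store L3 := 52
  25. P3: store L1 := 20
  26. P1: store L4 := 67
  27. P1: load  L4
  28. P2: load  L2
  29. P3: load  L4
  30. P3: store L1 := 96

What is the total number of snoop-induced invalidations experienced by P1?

invalidations = 3

step 1: P2: load  L3  ⟶  IIEI  (L3)  txn=BusRd  M[L3]=50
step 2: P2: load  L4  ⟶  IIEI  (L4)  txn=BusRd  M[L4]=20
step 3: P1: store L1 := 36  ⟶  IMII  (L1)  txn=BusRdX  M[L1]=80
step 4: P1: store L5 := 32  ⟶  IMII  (L5)  txn=BusRdX  M[L5]=60
step 5: P1: store L6 := 29  ⟶  IMII  (L6)  txn=BusRdX  M[L6]=90
step 6: P3: store L1 := 88  ⟶  IIIM  (L1)  txn=BusRdX+Flush  M[L1]=36
step 7: P3: load  L0  ⟶  IIIE  (L0)  txn=BusRd  M[L0]=90
step 8: P3: load  L2  ⟶  IIIE  (L2)  txn=BusRd  M[L2]=90
step 9: P0: load  L5  ⟶  SSII  (L5)  txn=BusRd+Flush  M[L5]=32
step 10: P0: load  L5  ⟶  SSII  (L5)  txn=∅  M[L5]=32
step 11: P2: store L4 := 1  ⟶  IIMI  (L4)  txn=∅  M[L4]=20
step 12: P0: store L3 := 25  ⟶  MIII  (L3)  txn=BusRdX  M[L3]=50
step 13: P0: store L2 := 91  ⟶  MIII  (L2)  txn=BusRdX  M[L2]=90
step 14: P1: load  L0  ⟶  ISIS  (L0)  txn=BusRd  M[L0]=90
step 15: P2: store L6 := 59  ⟶  IIMI  (L6)  txn=BusRdX+Flush  M[L6]=29
step 16: P3: store L3 := 40  ⟶  IIIM  (L3)  txn=BusRdX+Flush  M[L3]=25
step 17: P0: store L5 := 37  ⟶  MIII  (L5)  txn=BusUpgr  M[L5]=32
step 18: P0: load  L1  ⟶  SIIS  (L1)  txn=BusRd+Flush  M[L1]=88
step 19: P3: load  L1  ⟶  SIIS  (L1)  txn=∅  M[L1]=88
step 20: P3: store L2 := 50  ⟶  IIIM  (L2)  txn=BusRdX+Flush  M[L2]=91
step 21: P3: load  L3  ⟶  IIIM  (L3)  txn=∅  M[L3]=25
step 22: P3: store L1 := 40  ⟶  IIIM  (L1)  txn=BusUpgr  M[L1]=88
step 23: P3: store L6 := 73  ⟶  IIIM  (L6)  txn=BusRdX+Flush  M[L6]=59
step 24: P0: store L3 := 52  ⟶  MIII  (L3)  txn=BusRdX+Flush  M[L3]=40
step 25: P3: store L1 := 20  ⟶  IIIM  (L1)  txn=∅  M[L1]=88
step 26: P1: store L4 := 67  ⟶  IMII  (L4)  txn=BusRdX+Flush  M[L4]=1
step 27: P1: load  L4  ⟶  IMII  (L4)  txn=∅  M[L4]=1
step 28: P2: load  L2  ⟶  IISS  (L2)  txn=BusRd+Flush  M[L2]=50
step 29: P3: load  L4  ⟶  ISIS  (L4)  txn=BusRd+Flush  M[L4]=67
step 30: P3: store L1 := 96  ⟶  IIIM  (L1)  txn=∅  M[L1]=88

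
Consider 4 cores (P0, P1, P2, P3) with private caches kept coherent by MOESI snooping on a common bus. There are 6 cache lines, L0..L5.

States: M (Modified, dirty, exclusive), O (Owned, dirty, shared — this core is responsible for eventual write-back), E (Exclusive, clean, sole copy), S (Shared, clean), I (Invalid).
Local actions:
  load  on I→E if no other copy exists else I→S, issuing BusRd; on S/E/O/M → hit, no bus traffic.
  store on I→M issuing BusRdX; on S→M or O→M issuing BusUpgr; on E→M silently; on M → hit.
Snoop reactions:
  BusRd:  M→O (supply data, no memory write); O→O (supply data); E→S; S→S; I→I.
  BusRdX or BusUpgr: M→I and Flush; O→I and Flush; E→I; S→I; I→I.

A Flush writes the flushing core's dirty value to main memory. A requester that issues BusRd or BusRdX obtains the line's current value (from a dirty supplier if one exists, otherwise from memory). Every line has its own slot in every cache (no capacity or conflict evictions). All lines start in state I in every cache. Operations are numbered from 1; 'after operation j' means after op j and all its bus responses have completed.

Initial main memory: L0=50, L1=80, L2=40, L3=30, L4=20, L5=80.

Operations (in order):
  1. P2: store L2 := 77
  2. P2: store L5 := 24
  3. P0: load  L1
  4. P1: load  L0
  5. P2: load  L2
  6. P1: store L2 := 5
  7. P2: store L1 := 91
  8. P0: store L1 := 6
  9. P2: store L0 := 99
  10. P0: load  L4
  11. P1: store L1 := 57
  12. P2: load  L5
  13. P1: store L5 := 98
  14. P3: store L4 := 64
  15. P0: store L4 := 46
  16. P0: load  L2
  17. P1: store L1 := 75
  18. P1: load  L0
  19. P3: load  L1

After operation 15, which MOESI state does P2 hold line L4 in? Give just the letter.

step 1: P2: store L2 := 77  ⟶  IIMI  (L2)  txn=BusRdX  M[L2]=40
step 2: P2: store L5 := 24  ⟶  IIMI  (L5)  txn=BusRdX  M[L5]=80
step 3: P0: load  L1  ⟶  EIII  (L1)  txn=BusRd  M[L1]=80
step 4: P1: load  L0  ⟶  IEII  (L0)  txn=BusRd  M[L0]=50
step 5: P2: load  L2  ⟶  IIMI  (L2)  txn=∅  M[L2]=40
step 6: P1: store L2 := 5  ⟶  IMII  (L2)  txn=BusRdX+Flush  M[L2]=77
step 7: P2: store L1 := 91  ⟶  IIMI  (L1)  txn=BusRdX  M[L1]=80
step 8: P0: store L1 := 6  ⟶  MIII  (L1)  txn=BusRdX+Flush  M[L1]=91
step 9: P2: store L0 := 99  ⟶  IIMI  (L0)  txn=BusRdX  M[L0]=50
step 10: P0: load  L4  ⟶  EIII  (L4)  txn=BusRd  M[L4]=20
step 11: P1: store L1 := 57  ⟶  IMII  (L1)  txn=BusRdX+Flush  M[L1]=6
step 12: P2: load  L5  ⟶  IIMI  (L5)  txn=∅  M[L5]=80
step 13: P1: store L5 := 98  ⟶  IMII  (L5)  txn=BusRdX+Flush  M[L5]=24
step 14: P3: store L4 := 64  ⟶  IIIM  (L4)  txn=BusRdX  M[L4]=20
step 15: P0: store L4 := 46  ⟶  MIII  (L4)  txn=BusRdX+Flush  M[L4]=64
step 16: P0: load  L2  ⟶  SOII  (L2)  txn=BusRd  M[L2]=77
step 17: P1: store L1 := 75  ⟶  IMII  (L1)  txn=∅  M[L1]=6
step 18: P1: load  L0  ⟶  ISOI  (L0)  txn=BusRd  M[L0]=50
step 19: P3: load  L1  ⟶  IOIS  (L1)  txn=BusRd  M[L1]=6

state = I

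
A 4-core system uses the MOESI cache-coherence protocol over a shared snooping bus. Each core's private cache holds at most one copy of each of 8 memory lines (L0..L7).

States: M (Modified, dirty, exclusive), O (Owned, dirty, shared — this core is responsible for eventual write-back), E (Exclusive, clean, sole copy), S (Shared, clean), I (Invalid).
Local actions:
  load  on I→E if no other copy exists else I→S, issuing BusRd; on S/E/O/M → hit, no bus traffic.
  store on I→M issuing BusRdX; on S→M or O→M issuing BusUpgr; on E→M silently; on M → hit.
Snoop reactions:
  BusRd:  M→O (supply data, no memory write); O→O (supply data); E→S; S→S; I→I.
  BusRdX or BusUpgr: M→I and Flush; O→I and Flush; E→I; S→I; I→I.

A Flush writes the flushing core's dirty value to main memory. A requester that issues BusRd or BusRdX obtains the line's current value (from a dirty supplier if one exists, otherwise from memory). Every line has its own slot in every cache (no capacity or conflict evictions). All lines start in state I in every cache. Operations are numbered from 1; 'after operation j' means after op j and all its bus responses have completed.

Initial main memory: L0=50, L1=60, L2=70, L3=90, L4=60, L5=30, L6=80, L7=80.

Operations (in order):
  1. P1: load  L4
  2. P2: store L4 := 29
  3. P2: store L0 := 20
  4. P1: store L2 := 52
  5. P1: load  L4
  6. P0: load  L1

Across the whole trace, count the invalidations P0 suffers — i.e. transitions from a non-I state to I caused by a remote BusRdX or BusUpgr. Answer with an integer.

invalidations = 0

1. P1: load  L4  bus=[BusRd]  L4: P0=I P1=E P2=I P3=I  mem[L4]=60
2. P2: store L4 := 29  bus=[BusRdX]  L4: P0=I P1=I P2=M P3=I  mem[L4]=60
3. P2: store L0 := 20  bus=[BusRdX]  L0: P0=I P1=I P2=M P3=I  mem[L0]=50
4. P1: store L2 := 52  bus=[BusRdX]  L2: P0=I P1=M P2=I P3=I  mem[L2]=70
5. P1: load  L4  bus=[BusRd]  L4: P0=I P1=S P2=O P3=I  mem[L4]=60
6. P0: load  L1  bus=[BusRd]  L1: P0=E P1=I P2=I P3=I  mem[L1]=60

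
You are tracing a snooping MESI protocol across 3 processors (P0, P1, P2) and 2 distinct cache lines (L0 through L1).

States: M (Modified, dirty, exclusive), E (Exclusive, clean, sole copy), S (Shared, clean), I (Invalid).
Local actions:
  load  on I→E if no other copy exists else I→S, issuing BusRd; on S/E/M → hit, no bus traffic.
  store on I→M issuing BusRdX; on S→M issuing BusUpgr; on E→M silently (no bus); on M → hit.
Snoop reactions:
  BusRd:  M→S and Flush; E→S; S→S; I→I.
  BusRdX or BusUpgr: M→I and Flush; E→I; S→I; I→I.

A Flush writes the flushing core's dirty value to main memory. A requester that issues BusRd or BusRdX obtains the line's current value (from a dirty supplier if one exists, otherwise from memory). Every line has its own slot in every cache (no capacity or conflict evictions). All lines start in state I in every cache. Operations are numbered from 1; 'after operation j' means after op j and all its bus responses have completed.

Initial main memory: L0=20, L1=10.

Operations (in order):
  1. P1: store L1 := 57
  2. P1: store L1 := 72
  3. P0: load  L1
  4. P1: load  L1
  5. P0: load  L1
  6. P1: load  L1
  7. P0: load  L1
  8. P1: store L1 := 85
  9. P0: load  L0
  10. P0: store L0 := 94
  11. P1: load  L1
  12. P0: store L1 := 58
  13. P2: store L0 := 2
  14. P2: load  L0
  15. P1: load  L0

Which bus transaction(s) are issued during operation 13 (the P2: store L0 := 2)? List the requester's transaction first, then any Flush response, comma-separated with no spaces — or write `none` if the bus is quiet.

step 1: P1: store L1 := 57  ⟶  IMI  (L1)  txn=BusRdX  M[L1]=10
step 2: P1: store L1 := 72  ⟶  IMI  (L1)  txn=∅  M[L1]=10
step 3: P0: load  L1  ⟶  SSI  (L1)  txn=BusRd+Flush  M[L1]=72
step 4: P1: load  L1  ⟶  SSI  (L1)  txn=∅  M[L1]=72
step 5: P0: load  L1  ⟶  SSI  (L1)  txn=∅  M[L1]=72
step 6: P1: load  L1  ⟶  SSI  (L1)  txn=∅  M[L1]=72
step 7: P0: load  L1  ⟶  SSI  (L1)  txn=∅  M[L1]=72
step 8: P1: store L1 := 85  ⟶  IMI  (L1)  txn=BusUpgr  M[L1]=72
step 9: P0: load  L0  ⟶  EII  (L0)  txn=BusRd  M[L0]=20
step 10: P0: store L0 := 94  ⟶  MII  (L0)  txn=∅  M[L0]=20
step 11: P1: load  L1  ⟶  IMI  (L1)  txn=∅  M[L1]=72
step 12: P0: store L1 := 58  ⟶  MII  (L1)  txn=BusRdX+Flush  M[L1]=85
step 13: P2: store L0 := 2  ⟶  IIM  (L0)  txn=BusRdX+Flush  M[L0]=94
step 14: P2: load  L0  ⟶  IIM  (L0)  txn=∅  M[L0]=94
step 15: P1: load  L0  ⟶  ISS  (L0)  txn=BusRd+Flush  M[L0]=2

bus = BusRdX,Flush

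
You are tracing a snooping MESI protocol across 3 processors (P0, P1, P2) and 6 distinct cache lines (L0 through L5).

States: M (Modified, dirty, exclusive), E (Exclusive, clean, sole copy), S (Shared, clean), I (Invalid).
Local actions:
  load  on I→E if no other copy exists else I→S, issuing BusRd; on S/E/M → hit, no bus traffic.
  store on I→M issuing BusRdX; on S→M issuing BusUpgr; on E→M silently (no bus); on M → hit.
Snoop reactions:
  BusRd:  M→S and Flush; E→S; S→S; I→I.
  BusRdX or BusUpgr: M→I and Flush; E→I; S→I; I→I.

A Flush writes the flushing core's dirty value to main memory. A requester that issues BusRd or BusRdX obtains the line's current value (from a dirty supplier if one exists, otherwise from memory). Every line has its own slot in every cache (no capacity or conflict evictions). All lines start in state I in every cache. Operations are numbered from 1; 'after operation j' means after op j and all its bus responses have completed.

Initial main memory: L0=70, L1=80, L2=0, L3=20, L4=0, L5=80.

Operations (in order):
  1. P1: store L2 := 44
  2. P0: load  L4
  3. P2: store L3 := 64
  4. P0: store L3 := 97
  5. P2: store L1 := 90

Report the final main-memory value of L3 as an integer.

  op1 P1: store L2 := 44 → I/M/I on L2; bus BusRdX; mem=0
  op2 P0: load  L4 → E/I/I on L4; bus BusRd; mem=0
  op3 P2: store L3 := 64 → I/I/M on L3; bus BusRdX; mem=20
  op4 P0: store L3 := 97 → M/I/I on L3; bus BusRdX Flush; mem=64
  op5 P2: store L1 := 90 → I/I/M on L1; bus BusRdX; mem=80

memory[L3] = 64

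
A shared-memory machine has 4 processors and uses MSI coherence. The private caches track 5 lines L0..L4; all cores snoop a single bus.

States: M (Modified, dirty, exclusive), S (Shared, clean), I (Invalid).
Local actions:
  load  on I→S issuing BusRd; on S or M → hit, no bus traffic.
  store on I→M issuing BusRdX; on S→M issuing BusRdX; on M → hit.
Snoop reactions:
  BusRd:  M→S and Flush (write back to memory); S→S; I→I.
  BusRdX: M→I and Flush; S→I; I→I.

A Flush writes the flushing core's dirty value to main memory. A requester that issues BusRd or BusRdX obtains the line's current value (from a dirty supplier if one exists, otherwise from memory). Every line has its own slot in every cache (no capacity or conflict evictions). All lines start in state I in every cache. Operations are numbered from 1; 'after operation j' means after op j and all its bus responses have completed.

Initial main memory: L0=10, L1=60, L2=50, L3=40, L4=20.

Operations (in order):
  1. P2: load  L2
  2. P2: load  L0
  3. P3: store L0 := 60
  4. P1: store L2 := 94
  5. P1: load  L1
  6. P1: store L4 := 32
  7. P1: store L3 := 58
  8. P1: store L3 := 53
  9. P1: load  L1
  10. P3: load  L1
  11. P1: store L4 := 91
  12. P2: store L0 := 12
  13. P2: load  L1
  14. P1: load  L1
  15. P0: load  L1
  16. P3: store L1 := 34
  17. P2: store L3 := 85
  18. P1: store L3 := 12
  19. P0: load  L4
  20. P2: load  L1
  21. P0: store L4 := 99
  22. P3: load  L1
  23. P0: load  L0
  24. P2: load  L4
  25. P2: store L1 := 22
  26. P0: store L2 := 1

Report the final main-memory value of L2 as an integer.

[1] P2: load  L2 | P0:I, P1:I, P2:S(50), P3:I | bus: BusRd
[2] P2: load  L0 | P0:I, P1:I, P2:S(10), P3:I | bus: BusRd
[3] P3: store L0 := 60 | P0:I, P1:I, P2:I, P3:M(60) | bus: BusRdX
[4] P1: store L2 := 94 | P0:I, P1:M(94), P2:I, P3:I | bus: BusRdX
[5] P1: load  L1 | P0:I, P1:S(60), P2:I, P3:I | bus: BusRd
[6] P1: store L4 := 32 | P0:I, P1:M(32), P2:I, P3:I | bus: BusRdX
[7] P1: store L3 := 58 | P0:I, P1:M(58), P2:I, P3:I | bus: BusRdX
[8] P1: store L3 := 53 | P0:I, P1:M(53), P2:I, P3:I | bus: none
[9] P1: load  L1 | P0:I, P1:S(60), P2:I, P3:I | bus: none
[10] P3: load  L1 | P0:I, P1:S(60), P2:I, P3:S(60) | bus: BusRd
[11] P1: store L4 := 91 | P0:I, P1:M(91), P2:I, P3:I | bus: none
[12] P2: store L0 := 12 | P0:I, P1:I, P2:M(12), P3:I | bus: BusRdX,Flush
[13] P2: load  L1 | P0:I, P1:S(60), P2:S(60), P3:S(60) | bus: BusRd
[14] P1: load  L1 | P0:I, P1:S(60), P2:S(60), P3:S(60) | bus: none
[15] P0: load  L1 | P0:S(60), P1:S(60), P2:S(60), P3:S(60) | bus: BusRd
[16] P3: store L1 := 34 | P0:I, P1:I, P2:I, P3:M(34) | bus: BusRdX
[17] P2: store L3 := 85 | P0:I, P1:I, P2:M(85), P3:I | bus: BusRdX,Flush
[18] P1: store L3 := 12 | P0:I, P1:M(12), P2:I, P3:I | bus: BusRdX,Flush
[19] P0: load  L4 | P0:S(91), P1:S(91), P2:I, P3:I | bus: BusRd,Flush
[20] P2: load  L1 | P0:I, P1:I, P2:S(34), P3:S(34) | bus: BusRd,Flush
[21] P0: store L4 := 99 | P0:M(99), P1:I, P2:I, P3:I | bus: BusRdX
[22] P3: load  L1 | P0:I, P1:I, P2:S(34), P3:S(34) | bus: none
[23] P0: load  L0 | P0:S(12), P1:I, P2:S(12), P3:I | bus: BusRd,Flush
[24] P2: load  L4 | P0:S(99), P1:I, P2:S(99), P3:I | bus: BusRd,Flush
[25] P2: store L1 := 22 | P0:I, P1:I, P2:M(22), P3:I | bus: BusRdX
[26] P0: store L2 := 1 | P0:M(1), P1:I, P2:I, P3:I | bus: BusRdX,Flush

memory[L2] = 94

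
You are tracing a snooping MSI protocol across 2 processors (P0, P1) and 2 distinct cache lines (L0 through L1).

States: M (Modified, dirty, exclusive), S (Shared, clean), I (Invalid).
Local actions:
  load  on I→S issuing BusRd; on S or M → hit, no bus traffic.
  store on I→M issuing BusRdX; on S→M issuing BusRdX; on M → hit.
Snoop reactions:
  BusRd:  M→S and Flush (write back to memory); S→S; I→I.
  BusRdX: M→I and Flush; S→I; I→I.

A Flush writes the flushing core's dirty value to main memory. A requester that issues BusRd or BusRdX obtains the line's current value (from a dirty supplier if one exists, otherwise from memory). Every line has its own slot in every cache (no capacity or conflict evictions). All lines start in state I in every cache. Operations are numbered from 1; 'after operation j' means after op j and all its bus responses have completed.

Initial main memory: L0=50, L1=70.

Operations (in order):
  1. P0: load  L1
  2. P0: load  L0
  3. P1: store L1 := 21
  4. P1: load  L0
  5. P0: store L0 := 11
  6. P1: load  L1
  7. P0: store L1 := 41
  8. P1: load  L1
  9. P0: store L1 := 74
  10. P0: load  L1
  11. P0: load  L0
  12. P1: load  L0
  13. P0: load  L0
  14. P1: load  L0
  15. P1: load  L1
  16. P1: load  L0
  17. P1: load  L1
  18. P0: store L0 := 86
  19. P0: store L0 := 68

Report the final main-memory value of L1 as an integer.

step 1: P0: load  L1  ⟶  SI  (L1)  txn=BusRd  M[L1]=70
step 2: P0: load  L0  ⟶  SI  (L0)  txn=BusRd  M[L0]=50
step 3: P1: store L1 := 21  ⟶  IM  (L1)  txn=BusRdX  M[L1]=70
step 4: P1: load  L0  ⟶  SS  (L0)  txn=BusRd  M[L0]=50
step 5: P0: store L0 := 11  ⟶  MI  (L0)  txn=BusRdX  M[L0]=50
step 6: P1: load  L1  ⟶  IM  (L1)  txn=∅  M[L1]=70
step 7: P0: store L1 := 41  ⟶  MI  (L1)  txn=BusRdX+Flush  M[L1]=21
step 8: P1: load  L1  ⟶  SS  (L1)  txn=BusRd+Flush  M[L1]=41
step 9: P0: store L1 := 74  ⟶  MI  (L1)  txn=BusRdX  M[L1]=41
step 10: P0: load  L1  ⟶  MI  (L1)  txn=∅  M[L1]=41
step 11: P0: load  L0  ⟶  MI  (L0)  txn=∅  M[L0]=50
step 12: P1: load  L0  ⟶  SS  (L0)  txn=BusRd+Flush  M[L0]=11
step 13: P0: load  L0  ⟶  SS  (L0)  txn=∅  M[L0]=11
step 14: P1: load  L0  ⟶  SS  (L0)  txn=∅  M[L0]=11
step 15: P1: load  L1  ⟶  SS  (L1)  txn=BusRd+Flush  M[L1]=74
step 16: P1: load  L0  ⟶  SS  (L0)  txn=∅  M[L0]=11
step 17: P1: load  L1  ⟶  SS  (L1)  txn=∅  M[L1]=74
step 18: P0: store L0 := 86  ⟶  MI  (L0)  txn=BusRdX  M[L0]=11
step 19: P0: store L0 := 68  ⟶  MI  (L0)  txn=∅  M[L0]=11

memory[L1] = 74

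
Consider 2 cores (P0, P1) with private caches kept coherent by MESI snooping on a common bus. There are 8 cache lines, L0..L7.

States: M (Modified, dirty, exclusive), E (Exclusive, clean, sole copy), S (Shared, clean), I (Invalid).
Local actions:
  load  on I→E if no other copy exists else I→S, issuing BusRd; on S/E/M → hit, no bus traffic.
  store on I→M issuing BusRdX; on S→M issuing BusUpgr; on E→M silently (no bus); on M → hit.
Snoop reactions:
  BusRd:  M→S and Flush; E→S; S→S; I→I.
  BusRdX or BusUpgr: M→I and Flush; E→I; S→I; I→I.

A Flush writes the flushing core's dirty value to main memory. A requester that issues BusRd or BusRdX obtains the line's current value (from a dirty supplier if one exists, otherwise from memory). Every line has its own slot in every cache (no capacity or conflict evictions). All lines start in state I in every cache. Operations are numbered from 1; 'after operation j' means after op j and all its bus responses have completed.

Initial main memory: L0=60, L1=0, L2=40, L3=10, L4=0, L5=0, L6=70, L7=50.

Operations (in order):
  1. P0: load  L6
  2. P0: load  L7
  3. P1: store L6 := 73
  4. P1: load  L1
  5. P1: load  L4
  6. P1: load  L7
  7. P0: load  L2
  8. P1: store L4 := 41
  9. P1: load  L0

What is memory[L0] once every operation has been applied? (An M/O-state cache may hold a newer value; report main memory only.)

memory[L0] = 60

step 1: P0: load  L6  ⟶  EI  (L6)  txn=BusRd  M[L6]=70
step 2: P0: load  L7  ⟶  EI  (L7)  txn=BusRd  M[L7]=50
step 3: P1: store L6 := 73  ⟶  IM  (L6)  txn=BusRdX  M[L6]=70
step 4: P1: load  L1  ⟶  IE  (L1)  txn=BusRd  M[L1]=0
step 5: P1: load  L4  ⟶  IE  (L4)  txn=BusRd  M[L4]=0
step 6: P1: load  L7  ⟶  SS  (L7)  txn=BusRd  M[L7]=50
step 7: P0: load  L2  ⟶  EI  (L2)  txn=BusRd  M[L2]=40
step 8: P1: store L4 := 41  ⟶  IM  (L4)  txn=∅  M[L4]=0
step 9: P1: load  L0  ⟶  IE  (L0)  txn=BusRd  M[L0]=60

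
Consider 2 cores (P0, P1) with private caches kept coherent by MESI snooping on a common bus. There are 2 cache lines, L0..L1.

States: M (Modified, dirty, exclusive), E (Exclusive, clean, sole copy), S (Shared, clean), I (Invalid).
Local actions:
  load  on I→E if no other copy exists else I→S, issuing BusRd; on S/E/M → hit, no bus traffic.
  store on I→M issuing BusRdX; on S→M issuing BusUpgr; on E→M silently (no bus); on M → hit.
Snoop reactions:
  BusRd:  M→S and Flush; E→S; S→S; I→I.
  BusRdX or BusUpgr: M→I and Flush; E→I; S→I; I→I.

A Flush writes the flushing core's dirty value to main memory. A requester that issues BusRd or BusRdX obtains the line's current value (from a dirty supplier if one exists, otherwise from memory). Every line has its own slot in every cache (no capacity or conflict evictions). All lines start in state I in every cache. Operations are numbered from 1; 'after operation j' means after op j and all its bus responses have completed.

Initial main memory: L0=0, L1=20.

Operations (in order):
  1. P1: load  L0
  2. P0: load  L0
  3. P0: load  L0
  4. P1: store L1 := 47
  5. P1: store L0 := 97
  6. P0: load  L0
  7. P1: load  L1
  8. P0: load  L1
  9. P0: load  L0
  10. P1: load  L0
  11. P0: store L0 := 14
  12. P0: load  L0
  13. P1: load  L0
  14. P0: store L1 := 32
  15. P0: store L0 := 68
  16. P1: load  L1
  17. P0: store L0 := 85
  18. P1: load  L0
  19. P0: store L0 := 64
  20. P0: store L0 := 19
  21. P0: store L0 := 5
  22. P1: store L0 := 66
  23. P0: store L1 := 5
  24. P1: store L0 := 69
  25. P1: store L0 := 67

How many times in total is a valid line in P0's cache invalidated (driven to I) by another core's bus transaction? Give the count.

step 1: P1: load  L0  ⟶  IE  (L0)  txn=BusRd  M[L0]=0
step 2: P0: load  L0  ⟶  SS  (L0)  txn=BusRd  M[L0]=0
step 3: P0: load  L0  ⟶  SS  (L0)  txn=∅  M[L0]=0
step 4: P1: store L1 := 47  ⟶  IM  (L1)  txn=BusRdX  M[L1]=20
step 5: P1: store L0 := 97  ⟶  IM  (L0)  txn=BusUpgr  M[L0]=0
step 6: P0: load  L0  ⟶  SS  (L0)  txn=BusRd+Flush  M[L0]=97
step 7: P1: load  L1  ⟶  IM  (L1)  txn=∅  M[L1]=20
step 8: P0: load  L1  ⟶  SS  (L1)  txn=BusRd+Flush  M[L1]=47
step 9: P0: load  L0  ⟶  SS  (L0)  txn=∅  M[L0]=97
step 10: P1: load  L0  ⟶  SS  (L0)  txn=∅  M[L0]=97
step 11: P0: store L0 := 14  ⟶  MI  (L0)  txn=BusUpgr  M[L0]=97
step 12: P0: load  L0  ⟶  MI  (L0)  txn=∅  M[L0]=97
step 13: P1: load  L0  ⟶  SS  (L0)  txn=BusRd+Flush  M[L0]=14
step 14: P0: store L1 := 32  ⟶  MI  (L1)  txn=BusUpgr  M[L1]=47
step 15: P0: store L0 := 68  ⟶  MI  (L0)  txn=BusUpgr  M[L0]=14
step 16: P1: load  L1  ⟶  SS  (L1)  txn=BusRd+Flush  M[L1]=32
step 17: P0: store L0 := 85  ⟶  MI  (L0)  txn=∅  M[L0]=14
step 18: P1: load  L0  ⟶  SS  (L0)  txn=BusRd+Flush  M[L0]=85
step 19: P0: store L0 := 64  ⟶  MI  (L0)  txn=BusUpgr  M[L0]=85
step 20: P0: store L0 := 19  ⟶  MI  (L0)  txn=∅  M[L0]=85
step 21: P0: store L0 := 5  ⟶  MI  (L0)  txn=∅  M[L0]=85
step 22: P1: store L0 := 66  ⟶  IM  (L0)  txn=BusRdX+Flush  M[L0]=5
step 23: P0: store L1 := 5  ⟶  MI  (L1)  txn=BusUpgr  M[L1]=32
step 24: P1: store L0 := 69  ⟶  IM  (L0)  txn=∅  M[L0]=5
step 25: P1: store L0 := 67  ⟶  IM  (L0)  txn=∅  M[L0]=5

invalidations = 2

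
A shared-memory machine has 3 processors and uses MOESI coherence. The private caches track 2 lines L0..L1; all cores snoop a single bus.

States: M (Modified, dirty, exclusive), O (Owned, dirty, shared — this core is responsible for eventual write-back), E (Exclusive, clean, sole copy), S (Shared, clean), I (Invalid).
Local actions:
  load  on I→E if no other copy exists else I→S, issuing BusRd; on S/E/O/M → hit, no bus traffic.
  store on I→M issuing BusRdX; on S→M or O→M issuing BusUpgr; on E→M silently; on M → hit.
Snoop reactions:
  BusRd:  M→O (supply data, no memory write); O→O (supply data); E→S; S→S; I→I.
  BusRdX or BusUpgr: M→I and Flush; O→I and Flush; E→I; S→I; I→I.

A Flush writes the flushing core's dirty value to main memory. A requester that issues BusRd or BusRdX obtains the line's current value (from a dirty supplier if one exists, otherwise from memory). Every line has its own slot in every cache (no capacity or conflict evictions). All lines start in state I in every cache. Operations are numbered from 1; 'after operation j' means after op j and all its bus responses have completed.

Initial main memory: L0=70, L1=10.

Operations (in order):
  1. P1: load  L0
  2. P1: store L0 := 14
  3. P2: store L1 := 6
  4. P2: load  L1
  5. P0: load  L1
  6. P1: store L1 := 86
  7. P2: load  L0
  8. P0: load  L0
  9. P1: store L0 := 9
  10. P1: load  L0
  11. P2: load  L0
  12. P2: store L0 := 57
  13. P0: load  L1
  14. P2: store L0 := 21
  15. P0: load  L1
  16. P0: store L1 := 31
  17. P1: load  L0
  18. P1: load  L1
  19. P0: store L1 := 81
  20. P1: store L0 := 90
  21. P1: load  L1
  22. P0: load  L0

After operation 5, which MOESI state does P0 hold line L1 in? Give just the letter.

  op1 P1: load  L0 → I/E/I on L0; bus BusRd; mem=70
  op2 P1: store L0 := 14 → I/M/I on L0; bus (none); mem=70
  op3 P2: store L1 := 6 → I/I/M on L1; bus BusRdX; mem=10
  op4 P2: load  L1 → I/I/M on L1; bus (none); mem=10
  op5 P0: load  L1 → S/I/O on L1; bus BusRd; mem=10
  op6 P1: store L1 := 86 → I/M/I on L1; bus BusRdX Flush; mem=6
  op7 P2: load  L0 → I/O/S on L0; bus BusRd; mem=70
  op8 P0: load  L0 → S/O/S on L0; bus BusRd; mem=70
  op9 P1: store L0 := 9 → I/M/I on L0; bus BusUpgr; mem=70
  op10 P1: load  L0 → I/M/I on L0; bus (none); mem=70
  op11 P2: load  L0 → I/O/S on L0; bus BusRd; mem=70
  op12 P2: store L0 := 57 → I/I/M on L0; bus BusUpgr Flush; mem=9
  op13 P0: load  L1 → S/O/I on L1; bus BusRd; mem=6
  op14 P2: store L0 := 21 → I/I/M on L0; bus (none); mem=9
  op15 P0: load  L1 → S/O/I on L1; bus (none); mem=6
  op16 P0: store L1 := 31 → M/I/I on L1; bus BusUpgr Flush; mem=86
  op17 P1: load  L0 → I/S/O on L0; bus BusRd; mem=9
  op18 P1: load  L1 → O/S/I on L1; bus BusRd; mem=86
  op19 P0: store L1 := 81 → M/I/I on L1; bus BusUpgr; mem=86
  op20 P1: store L0 := 90 → I/M/I on L0; bus BusUpgr Flush; mem=21
  op21 P1: load  L1 → O/S/I on L1; bus BusRd; mem=86
  op22 P0: load  L0 → S/O/I on L0; bus BusRd; mem=21

state = S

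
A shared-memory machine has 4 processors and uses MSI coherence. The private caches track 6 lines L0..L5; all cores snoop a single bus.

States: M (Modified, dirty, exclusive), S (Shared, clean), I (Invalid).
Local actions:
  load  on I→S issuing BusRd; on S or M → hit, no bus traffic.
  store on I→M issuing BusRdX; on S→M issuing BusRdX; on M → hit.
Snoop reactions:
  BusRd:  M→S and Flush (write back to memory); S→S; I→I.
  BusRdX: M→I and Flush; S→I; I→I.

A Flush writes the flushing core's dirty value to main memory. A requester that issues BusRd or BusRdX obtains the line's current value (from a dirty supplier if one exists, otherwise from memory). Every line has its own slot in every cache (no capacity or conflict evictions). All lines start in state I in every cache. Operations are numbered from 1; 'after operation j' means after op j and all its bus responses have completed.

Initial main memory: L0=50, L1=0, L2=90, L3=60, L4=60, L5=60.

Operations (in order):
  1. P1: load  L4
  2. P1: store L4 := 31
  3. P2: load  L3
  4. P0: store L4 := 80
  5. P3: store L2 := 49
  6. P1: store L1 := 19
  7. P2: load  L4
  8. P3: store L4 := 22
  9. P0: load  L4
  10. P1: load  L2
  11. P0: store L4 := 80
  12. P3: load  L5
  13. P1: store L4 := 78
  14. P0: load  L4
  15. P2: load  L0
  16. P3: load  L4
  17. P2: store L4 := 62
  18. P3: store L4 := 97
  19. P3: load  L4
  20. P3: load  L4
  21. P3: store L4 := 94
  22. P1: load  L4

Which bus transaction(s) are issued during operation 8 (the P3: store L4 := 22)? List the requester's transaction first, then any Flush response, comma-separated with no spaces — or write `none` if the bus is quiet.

  op1 P1: load  L4 → I/S/I/I on L4; bus BusRd; mem=60
  op2 P1: store L4 := 31 → I/M/I/I on L4; bus BusRdX; mem=60
  op3 P2: load  L3 → I/I/S/I on L3; bus BusRd; mem=60
  op4 P0: store L4 := 80 → M/I/I/I on L4; bus BusRdX Flush; mem=31
  op5 P3: store L2 := 49 → I/I/I/M on L2; bus BusRdX; mem=90
  op6 P1: store L1 := 19 → I/M/I/I on L1; bus BusRdX; mem=0
  op7 P2: load  L4 → S/I/S/I on L4; bus BusRd Flush; mem=80
  op8 P3: store L4 := 22 → I/I/I/M on L4; bus BusRdX; mem=80
  op9 P0: load  L4 → S/I/I/S on L4; bus BusRd Flush; mem=22
  op10 P1: load  L2 → I/S/I/S on L2; bus BusRd Flush; mem=49
  op11 P0: store L4 := 80 → M/I/I/I on L4; bus BusRdX; mem=22
  op12 P3: load  L5 → I/I/I/S on L5; bus BusRd; mem=60
  op13 P1: store L4 := 78 → I/M/I/I on L4; bus BusRdX Flush; mem=80
  op14 P0: load  L4 → S/S/I/I on L4; bus BusRd Flush; mem=78
  op15 P2: load  L0 → I/I/S/I on L0; bus BusRd; mem=50
  op16 P3: load  L4 → S/S/I/S on L4; bus BusRd; mem=78
  op17 P2: store L4 := 62 → I/I/M/I on L4; bus BusRdX; mem=78
  op18 P3: store L4 := 97 → I/I/I/M on L4; bus BusRdX Flush; mem=62
  op19 P3: load  L4 → I/I/I/M on L4; bus (none); mem=62
  op20 P3: load  L4 → I/I/I/M on L4; bus (none); mem=62
  op21 P3: store L4 := 94 → I/I/I/M on L4; bus (none); mem=62
  op22 P1: load  L4 → I/S/I/S on L4; bus BusRd Flush; mem=94

bus = BusRdX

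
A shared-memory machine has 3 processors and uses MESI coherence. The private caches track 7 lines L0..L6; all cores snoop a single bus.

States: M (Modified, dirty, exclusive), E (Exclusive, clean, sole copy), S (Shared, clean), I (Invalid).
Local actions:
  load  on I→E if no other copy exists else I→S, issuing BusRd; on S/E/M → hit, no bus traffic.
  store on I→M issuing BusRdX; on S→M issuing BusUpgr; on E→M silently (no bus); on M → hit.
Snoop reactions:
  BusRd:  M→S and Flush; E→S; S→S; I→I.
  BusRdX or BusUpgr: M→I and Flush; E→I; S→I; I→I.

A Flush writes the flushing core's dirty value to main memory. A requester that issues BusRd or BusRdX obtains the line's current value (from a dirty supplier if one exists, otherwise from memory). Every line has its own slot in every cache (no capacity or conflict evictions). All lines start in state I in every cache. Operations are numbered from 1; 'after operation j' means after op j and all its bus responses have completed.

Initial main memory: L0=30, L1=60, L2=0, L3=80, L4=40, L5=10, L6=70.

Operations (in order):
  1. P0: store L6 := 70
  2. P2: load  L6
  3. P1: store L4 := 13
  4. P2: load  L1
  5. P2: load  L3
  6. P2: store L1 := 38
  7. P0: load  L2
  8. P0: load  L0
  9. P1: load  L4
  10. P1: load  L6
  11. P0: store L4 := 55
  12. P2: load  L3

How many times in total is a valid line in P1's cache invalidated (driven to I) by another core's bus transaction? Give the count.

invalidations = 1

[1] P0: store L6 := 70 | P0:M(70), P1:I, P2:I | bus: BusRdX
[2] P2: load  L6 | P0:S(70), P1:I, P2:S(70) | bus: BusRd,Flush
[3] P1: store L4 := 13 | P0:I, P1:M(13), P2:I | bus: BusRdX
[4] P2: load  L1 | P0:I, P1:I, P2:E(60) | bus: BusRd
[5] P2: load  L3 | P0:I, P1:I, P2:E(80) | bus: BusRd
[6] P2: store L1 := 38 | P0:I, P1:I, P2:M(38) | bus: none
[7] P0: load  L2 | P0:E(0), P1:I, P2:I | bus: BusRd
[8] P0: load  L0 | P0:E(30), P1:I, P2:I | bus: BusRd
[9] P1: load  L4 | P0:I, P1:M(13), P2:I | bus: none
[10] P1: load  L6 | P0:S(70), P1:S(70), P2:S(70) | bus: BusRd
[11] P0: store L4 := 55 | P0:M(55), P1:I, P2:I | bus: BusRdX,Flush
[12] P2: load  L3 | P0:I, P1:I, P2:E(80) | bus: none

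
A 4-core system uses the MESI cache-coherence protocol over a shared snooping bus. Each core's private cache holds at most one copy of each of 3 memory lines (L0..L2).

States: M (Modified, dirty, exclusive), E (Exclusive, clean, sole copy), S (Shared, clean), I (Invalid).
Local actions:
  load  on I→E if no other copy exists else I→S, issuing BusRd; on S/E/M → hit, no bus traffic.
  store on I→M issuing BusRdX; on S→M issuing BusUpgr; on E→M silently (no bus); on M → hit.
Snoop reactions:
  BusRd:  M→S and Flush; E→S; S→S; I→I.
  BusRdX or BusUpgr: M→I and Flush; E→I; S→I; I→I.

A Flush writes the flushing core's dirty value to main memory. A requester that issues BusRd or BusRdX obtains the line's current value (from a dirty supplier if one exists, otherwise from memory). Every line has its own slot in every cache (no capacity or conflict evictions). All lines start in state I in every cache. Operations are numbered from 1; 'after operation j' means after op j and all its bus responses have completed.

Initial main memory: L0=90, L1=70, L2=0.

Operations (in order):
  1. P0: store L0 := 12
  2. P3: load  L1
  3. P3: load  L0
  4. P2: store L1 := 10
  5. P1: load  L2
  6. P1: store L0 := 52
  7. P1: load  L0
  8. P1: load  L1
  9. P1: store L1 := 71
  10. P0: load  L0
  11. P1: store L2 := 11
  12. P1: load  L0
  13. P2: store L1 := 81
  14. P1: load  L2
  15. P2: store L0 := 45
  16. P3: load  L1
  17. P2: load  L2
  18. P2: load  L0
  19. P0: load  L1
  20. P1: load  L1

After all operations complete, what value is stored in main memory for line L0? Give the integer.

[1] P0: store L0 := 12 | P0:M(12), P1:I, P2:I, P3:I | bus: BusRdX
[2] P3: load  L1 | P0:I, P1:I, P2:I, P3:E(70) | bus: BusRd
[3] P3: load  L0 | P0:S(12), P1:I, P2:I, P3:S(12) | bus: BusRd,Flush
[4] P2: store L1 := 10 | P0:I, P1:I, P2:M(10), P3:I | bus: BusRdX
[5] P1: load  L2 | P0:I, P1:E(0), P2:I, P3:I | bus: BusRd
[6] P1: store L0 := 52 | P0:I, P1:M(52), P2:I, P3:I | bus: BusRdX
[7] P1: load  L0 | P0:I, P1:M(52), P2:I, P3:I | bus: none
[8] P1: load  L1 | P0:I, P1:S(10), P2:S(10), P3:I | bus: BusRd,Flush
[9] P1: store L1 := 71 | P0:I, P1:M(71), P2:I, P3:I | bus: BusUpgr
[10] P0: load  L0 | P0:S(52), P1:S(52), P2:I, P3:I | bus: BusRd,Flush
[11] P1: store L2 := 11 | P0:I, P1:M(11), P2:I, P3:I | bus: none
[12] P1: load  L0 | P0:S(52), P1:S(52), P2:I, P3:I | bus: none
[13] P2: store L1 := 81 | P0:I, P1:I, P2:M(81), P3:I | bus: BusRdX,Flush
[14] P1: load  L2 | P0:I, P1:M(11), P2:I, P3:I | bus: none
[15] P2: store L0 := 45 | P0:I, P1:I, P2:M(45), P3:I | bus: BusRdX
[16] P3: load  L1 | P0:I, P1:I, P2:S(81), P3:S(81) | bus: BusRd,Flush
[17] P2: load  L2 | P0:I, P1:S(11), P2:S(11), P3:I | bus: BusRd,Flush
[18] P2: load  L0 | P0:I, P1:I, P2:M(45), P3:I | bus: none
[19] P0: load  L1 | P0:S(81), P1:I, P2:S(81), P3:S(81) | bus: BusRd
[20] P1: load  L1 | P0:S(81), P1:S(81), P2:S(81), P3:S(81) | bus: BusRd

memory[L0] = 52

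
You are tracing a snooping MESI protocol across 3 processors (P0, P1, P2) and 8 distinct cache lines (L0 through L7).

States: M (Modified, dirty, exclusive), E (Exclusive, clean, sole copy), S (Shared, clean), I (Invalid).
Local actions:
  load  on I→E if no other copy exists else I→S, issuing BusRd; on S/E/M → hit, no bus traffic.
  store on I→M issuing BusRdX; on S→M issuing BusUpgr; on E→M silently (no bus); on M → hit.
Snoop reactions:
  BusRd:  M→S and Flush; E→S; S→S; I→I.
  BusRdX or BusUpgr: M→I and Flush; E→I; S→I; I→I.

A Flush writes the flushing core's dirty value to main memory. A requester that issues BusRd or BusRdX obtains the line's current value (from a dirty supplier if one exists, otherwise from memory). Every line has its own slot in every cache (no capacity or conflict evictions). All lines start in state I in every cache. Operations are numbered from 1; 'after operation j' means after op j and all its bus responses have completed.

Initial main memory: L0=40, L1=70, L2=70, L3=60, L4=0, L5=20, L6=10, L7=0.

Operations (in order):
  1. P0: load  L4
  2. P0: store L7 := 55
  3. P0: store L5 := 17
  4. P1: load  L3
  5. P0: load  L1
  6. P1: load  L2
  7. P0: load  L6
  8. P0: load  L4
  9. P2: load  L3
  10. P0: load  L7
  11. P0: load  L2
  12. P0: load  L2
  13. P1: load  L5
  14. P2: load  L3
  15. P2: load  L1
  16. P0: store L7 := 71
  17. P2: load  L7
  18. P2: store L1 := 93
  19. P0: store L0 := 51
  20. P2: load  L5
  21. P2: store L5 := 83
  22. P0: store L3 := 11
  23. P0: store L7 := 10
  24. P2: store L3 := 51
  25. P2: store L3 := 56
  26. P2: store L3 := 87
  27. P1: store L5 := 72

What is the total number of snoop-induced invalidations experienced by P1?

step 1: P0: load  L4  ⟶  EII  (L4)  txn=BusRd  M[L4]=0
step 2: P0: store L7 := 55  ⟶  MII  (L7)  txn=BusRdX  M[L7]=0
step 3: P0: store L5 := 17  ⟶  MII  (L5)  txn=BusRdX  M[L5]=20
step 4: P1: load  L3  ⟶  IEI  (L3)  txn=BusRd  M[L3]=60
step 5: P0: load  L1  ⟶  EII  (L1)  txn=BusRd  M[L1]=70
step 6: P1: load  L2  ⟶  IEI  (L2)  txn=BusRd  M[L2]=70
step 7: P0: load  L6  ⟶  EII  (L6)  txn=BusRd  M[L6]=10
step 8: P0: load  L4  ⟶  EII  (L4)  txn=∅  M[L4]=0
step 9: P2: load  L3  ⟶  ISS  (L3)  txn=BusRd  M[L3]=60
step 10: P0: load  L7  ⟶  MII  (L7)  txn=∅  M[L7]=0
step 11: P0: load  L2  ⟶  SSI  (L2)  txn=BusRd  M[L2]=70
step 12: P0: load  L2  ⟶  SSI  (L2)  txn=∅  M[L2]=70
step 13: P1: load  L5  ⟶  SSI  (L5)  txn=BusRd+Flush  M[L5]=17
step 14: P2: load  L3  ⟶  ISS  (L3)  txn=∅  M[L3]=60
step 15: P2: load  L1  ⟶  SIS  (L1)  txn=BusRd  M[L1]=70
step 16: P0: store L7 := 71  ⟶  MII  (L7)  txn=∅  M[L7]=0
step 17: P2: load  L7  ⟶  SIS  (L7)  txn=BusRd+Flush  M[L7]=71
step 18: P2: store L1 := 93  ⟶  IIM  (L1)  txn=BusUpgr  M[L1]=70
step 19: P0: store L0 := 51  ⟶  MII  (L0)  txn=BusRdX  M[L0]=40
step 20: P2: load  L5  ⟶  SSS  (L5)  txn=BusRd  M[L5]=17
step 21: P2: store L5 := 83  ⟶  IIM  (L5)  txn=BusUpgr  M[L5]=17
step 22: P0: store L3 := 11  ⟶  MII  (L3)  txn=BusRdX  M[L3]=60
step 23: P0: store L7 := 10  ⟶  MII  (L7)  txn=BusUpgr  M[L7]=71
step 24: P2: store L3 := 51  ⟶  IIM  (L3)  txn=BusRdX+Flush  M[L3]=11
step 25: P2: store L3 := 56  ⟶  IIM  (L3)  txn=∅  M[L3]=11
step 26: P2: store L3 := 87  ⟶  IIM  (L3)  txn=∅  M[L3]=11
step 27: P1: store L5 := 72  ⟶  IMI  (L5)  txn=BusRdX+Flush  M[L5]=83

invalidations = 2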